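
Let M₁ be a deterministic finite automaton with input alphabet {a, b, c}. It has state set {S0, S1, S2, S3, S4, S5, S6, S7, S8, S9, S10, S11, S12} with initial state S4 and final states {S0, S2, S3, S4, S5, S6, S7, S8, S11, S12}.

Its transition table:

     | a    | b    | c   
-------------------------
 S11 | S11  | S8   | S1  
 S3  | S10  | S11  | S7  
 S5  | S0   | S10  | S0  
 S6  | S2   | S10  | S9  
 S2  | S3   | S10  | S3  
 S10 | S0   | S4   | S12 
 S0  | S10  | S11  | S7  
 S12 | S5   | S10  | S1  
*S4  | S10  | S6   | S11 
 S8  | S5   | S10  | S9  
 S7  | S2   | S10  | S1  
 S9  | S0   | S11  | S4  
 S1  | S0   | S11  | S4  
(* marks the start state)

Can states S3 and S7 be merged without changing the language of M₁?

Initial partition by acceptance: {S0,S2,S3,S4,S5,S6,S7,S8,S11,S12} | {S1,S9,S10}.
Refine {S0,S2,S3,S4,S5,S6,S7,S8,S11,S12} on symbol a: members go to different blocks, giving {S2,S5,S6,S7,S8,S11,S12} and {S0,S3,S4}.
Refine {S2,S5,S6,S7,S8,S11,S12} on symbol a: members go to different blocks, giving {S6,S7,S8,S11,S12} and {S2,S5}.
Refine {S6,S7,S8,S11,S12} on symbol a: members go to different blocks, giving {S6,S7,S8,S12} and {S11}.
On input b, block {S1,S9,S10} splits into {S1,S9} and {S10}.
Split {S0,S3,S4} by δ(·,b) → {S0,S3} and {S4}.
No further refinement is possible. Final partition (7 blocks): {S6,S7,S8,S12} | {S1,S9} | {S0,S3} | {S2,S5} | {S11} | {S10} | {S4}.
S3 and S7 end up in different blocks, so they are distinguishable. For instance, the string 'a' is accepted from only S7.

No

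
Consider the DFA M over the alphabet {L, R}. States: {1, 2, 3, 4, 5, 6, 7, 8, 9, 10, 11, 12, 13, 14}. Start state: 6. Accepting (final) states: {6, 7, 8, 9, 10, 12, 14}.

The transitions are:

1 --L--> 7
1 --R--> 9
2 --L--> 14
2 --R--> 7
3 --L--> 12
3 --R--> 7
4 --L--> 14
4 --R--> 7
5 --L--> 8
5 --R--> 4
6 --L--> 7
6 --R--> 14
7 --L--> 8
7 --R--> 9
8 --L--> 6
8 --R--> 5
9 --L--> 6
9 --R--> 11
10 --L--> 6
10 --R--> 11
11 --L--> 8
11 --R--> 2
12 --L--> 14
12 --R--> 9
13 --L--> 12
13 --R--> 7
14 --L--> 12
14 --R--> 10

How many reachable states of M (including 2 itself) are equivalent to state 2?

2

First remove the unreachable states {1,3,13}; 11 states remain.
Start with accepting vs non-accepting: {6,7,8,9,10,12,14} | {2,4,5,11}.
Refine {6,7,8,9,10,12,14} on symbol R: members go to different blocks, giving {6,7,12,14} and {8,9,10}.
Split {6,7,12,14} by δ(·,L) → {6,12,14} and {7}.
Refine {6,12,14} on symbol L: members go to different blocks, giving {12,14} and {6}.
On input L, block {2,4,5,11} splits into {2,4} and {5,11}.
No further refinement is possible. Final partition (6 blocks): {12,14} | {2,4} | {8,9,10} | {7} | {6} | {5,11}.
State 2 belongs to the block {2,4}, which has 2 states.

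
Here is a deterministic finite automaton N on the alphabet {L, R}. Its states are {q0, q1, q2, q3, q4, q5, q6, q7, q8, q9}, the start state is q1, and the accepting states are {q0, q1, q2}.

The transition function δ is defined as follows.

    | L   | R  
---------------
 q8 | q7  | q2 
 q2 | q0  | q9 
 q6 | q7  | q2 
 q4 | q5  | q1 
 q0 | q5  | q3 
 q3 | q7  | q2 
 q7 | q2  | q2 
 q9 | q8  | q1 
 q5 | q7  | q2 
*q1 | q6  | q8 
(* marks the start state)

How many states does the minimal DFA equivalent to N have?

5

Reachable states from the start: {q0,q1,q2,q3,q5,q6,q7,q8,q9}. Unreachable: {q4} — drop them.
P0 = {q0,q1,q2} | {q3,q5,q6,q7,q8,q9}.
On input L, block {q0,q1,q2} splits into {q0,q1} and {q2}.
Split {q3,q5,q6,q7,q8,q9} by δ(·,L) → {q3,q5,q6,q8,q9} and {q7}.
Split {q3,q5,q6,q8,q9} by δ(·,L) → {q3,q5,q6,q8} and {q9}.
The partition is now stable with 5 blocks: {q0,q1} | {q3,q5,q6,q8} | {q2} | {q7} | {q9}.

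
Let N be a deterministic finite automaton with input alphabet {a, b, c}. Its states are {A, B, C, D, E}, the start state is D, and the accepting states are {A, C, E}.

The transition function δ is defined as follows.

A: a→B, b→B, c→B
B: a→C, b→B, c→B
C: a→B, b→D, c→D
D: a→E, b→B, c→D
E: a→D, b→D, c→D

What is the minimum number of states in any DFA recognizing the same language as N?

Reachable states from the start: {B,C,D,E}. Unreachable: {A} — drop them.
Initial partition by acceptance: {C,E} | {B,D}.
The partition is now stable with 2 blocks: {C,E} | {B,D}.

2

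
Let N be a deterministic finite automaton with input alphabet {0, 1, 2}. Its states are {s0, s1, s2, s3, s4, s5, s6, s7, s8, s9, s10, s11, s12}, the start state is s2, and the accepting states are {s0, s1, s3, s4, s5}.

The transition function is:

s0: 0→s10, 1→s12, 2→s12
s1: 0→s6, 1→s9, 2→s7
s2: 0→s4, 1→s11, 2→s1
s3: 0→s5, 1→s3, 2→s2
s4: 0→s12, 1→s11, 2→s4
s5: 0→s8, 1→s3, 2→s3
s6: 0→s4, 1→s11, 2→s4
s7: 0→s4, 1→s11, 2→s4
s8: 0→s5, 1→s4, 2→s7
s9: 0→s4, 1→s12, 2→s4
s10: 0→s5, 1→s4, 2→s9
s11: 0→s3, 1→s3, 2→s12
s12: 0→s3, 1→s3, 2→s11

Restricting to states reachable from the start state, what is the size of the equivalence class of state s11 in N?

Reachable states from the start: {s1,s2,s3,s4,s5,s6,s7,s8,s9,s11,s12}. Unreachable: {s0,s10} — drop them.
P0 = {s1,s3,s4,s5} | {s2,s6,s7,s8,s9,s11,s12}.
Split {s1,s3,s4,s5} by δ(·,0) → {s1,s4,s5} and {s3}.
On input 1, block {s1,s4,s5} splits into {s1,s4} and {s5}.
On input 2, block {s1,s4} splits into {s1} and {s4}.
Refine {s2,s6,s7,s8,s9,s11,s12} on symbol 0: members go to different blocks, giving {s2,s6,s7,s9} and {s11,s12} and {s8}.
Split {s2,s6,s7,s9} by δ(·,2) → {s6,s7,s9} and {s2}.
No further refinement is possible. Final partition (8 blocks): {s1} | {s6,s7,s9} | {s3} | {s5} | {s4} | {s11,s12} | {s8} | {s2}.
State s11 belongs to the block {s11,s12}, which has 2 states.

2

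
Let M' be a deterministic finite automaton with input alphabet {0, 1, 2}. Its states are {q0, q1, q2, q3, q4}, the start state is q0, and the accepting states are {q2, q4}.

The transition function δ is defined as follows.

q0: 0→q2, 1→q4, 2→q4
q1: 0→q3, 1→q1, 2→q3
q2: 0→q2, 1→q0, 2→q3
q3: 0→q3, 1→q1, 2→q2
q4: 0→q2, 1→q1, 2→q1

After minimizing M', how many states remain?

5

Every state is reachable, so we keep all 5.
P0 = {q2,q4} | {q0,q1,q3}.
On input 0, block {q0,q1,q3} splits into {q1,q3} and {q0}.
Split {q2,q4} by δ(·,1) → {q2} and {q4}.
Refine {q1,q3} on symbol 2: members go to different blocks, giving {q1} and {q3}.
No further refinement is possible. Final partition (5 blocks): {q2} | {q1} | {q0} | {q4} | {q3}.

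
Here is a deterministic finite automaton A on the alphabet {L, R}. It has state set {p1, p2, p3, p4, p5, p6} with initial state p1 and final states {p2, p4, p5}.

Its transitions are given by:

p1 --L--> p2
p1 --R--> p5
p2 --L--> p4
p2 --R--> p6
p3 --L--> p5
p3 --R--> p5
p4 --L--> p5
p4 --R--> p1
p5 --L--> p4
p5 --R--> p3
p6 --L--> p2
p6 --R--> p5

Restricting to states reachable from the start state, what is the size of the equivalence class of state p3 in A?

Start with accepting vs non-accepting: {p2,p4,p5} | {p1,p3,p6}.
Stable partition: {p2,p4,p5} | {p1,p3,p6} — 2 equivalence classes.
The equivalence class containing p3 is {p1,p3,p6}, of size 3.

3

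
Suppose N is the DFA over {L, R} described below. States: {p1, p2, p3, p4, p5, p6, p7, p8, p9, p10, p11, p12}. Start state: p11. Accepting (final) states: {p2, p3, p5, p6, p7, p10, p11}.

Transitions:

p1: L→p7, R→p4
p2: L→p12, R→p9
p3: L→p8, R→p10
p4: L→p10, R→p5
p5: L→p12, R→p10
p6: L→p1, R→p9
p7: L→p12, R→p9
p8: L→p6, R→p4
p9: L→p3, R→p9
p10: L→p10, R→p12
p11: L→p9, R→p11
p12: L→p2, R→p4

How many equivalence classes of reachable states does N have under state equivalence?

All states are reachable from the start state.
P0 = {p2,p3,p5,p6,p7,p10,p11} | {p1,p4,p8,p9,p12}.
Split {p2,p3,p5,p6,p7,p10,p11} by δ(·,L) → {p2,p3,p5,p6,p7,p11} and {p10}.
Refine {p2,p3,p5,p6,p7,p11} on symbol R: members go to different blocks, giving {p2,p6,p7} and {p3,p5} and {p11}.
Split {p1,p4,p8,p9,p12} by δ(·,L) → {p1,p8,p12} and {p4} and {p9}.
Stable partition: {p2,p6,p7} | {p1,p8,p12} | {p10} | {p3,p5} | {p11} | {p4} | {p9} — 7 equivalence classes.

7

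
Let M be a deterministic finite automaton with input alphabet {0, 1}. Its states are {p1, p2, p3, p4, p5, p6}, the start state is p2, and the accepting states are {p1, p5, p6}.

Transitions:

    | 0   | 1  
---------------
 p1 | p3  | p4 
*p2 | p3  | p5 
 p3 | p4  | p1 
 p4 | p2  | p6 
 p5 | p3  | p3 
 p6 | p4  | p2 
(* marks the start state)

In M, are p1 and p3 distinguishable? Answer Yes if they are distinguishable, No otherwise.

Yes

All states are reachable from the start state.
P0 = {p1,p5,p6} | {p2,p3,p4}.
Stable partition: {p1,p5,p6} | {p2,p3,p4} — 2 equivalence classes.
p1 and p3 end up in different blocks, so they are distinguishable. For instance, the string 'ε' is accepted from only p1.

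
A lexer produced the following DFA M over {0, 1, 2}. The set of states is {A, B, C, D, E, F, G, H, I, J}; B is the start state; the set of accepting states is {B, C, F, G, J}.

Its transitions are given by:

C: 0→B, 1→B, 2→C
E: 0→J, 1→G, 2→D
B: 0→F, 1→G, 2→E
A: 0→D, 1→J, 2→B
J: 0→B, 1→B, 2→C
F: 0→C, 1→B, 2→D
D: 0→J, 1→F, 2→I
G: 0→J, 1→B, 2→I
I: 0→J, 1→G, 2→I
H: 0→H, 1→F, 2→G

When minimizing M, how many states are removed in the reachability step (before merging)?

2

No path from B leads to A, H; the other 8 states are all reachable.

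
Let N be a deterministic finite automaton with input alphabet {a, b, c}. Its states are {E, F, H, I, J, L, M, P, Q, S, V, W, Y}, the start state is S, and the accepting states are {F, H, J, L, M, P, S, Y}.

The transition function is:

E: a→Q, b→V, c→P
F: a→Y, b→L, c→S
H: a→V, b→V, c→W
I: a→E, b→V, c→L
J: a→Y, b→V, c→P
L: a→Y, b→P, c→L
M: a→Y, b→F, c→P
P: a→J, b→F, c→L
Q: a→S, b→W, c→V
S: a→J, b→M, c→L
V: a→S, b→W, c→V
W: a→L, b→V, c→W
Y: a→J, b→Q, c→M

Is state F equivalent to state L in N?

Yes

States {E,H,I} cannot be reached from the start state, so discard them.
Start with accepting vs non-accepting: {F,J,L,M,P,S,Y} | {Q,V,W}.
Split {F,J,L,M,P,S,Y} by δ(·,b) → {F,L,M,P,S} and {J,Y}.
No further refinement is possible. Final partition (3 blocks): {F,L,M,P,S} | {Q,V,W} | {J,Y}.
F and L lie in the same block of the stable partition, so they are equivalent — no string distinguishes them.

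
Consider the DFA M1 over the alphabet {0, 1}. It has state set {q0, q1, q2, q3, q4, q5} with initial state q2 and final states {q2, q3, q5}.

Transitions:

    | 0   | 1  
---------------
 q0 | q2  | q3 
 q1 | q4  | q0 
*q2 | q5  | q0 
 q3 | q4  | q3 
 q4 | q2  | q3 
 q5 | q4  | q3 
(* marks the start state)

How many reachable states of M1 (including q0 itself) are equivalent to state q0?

2

Reachable states from the start: {q0,q2,q3,q4,q5}. Unreachable: {q1} — drop them.
Initial partition by acceptance: {q2,q3,q5} | {q0,q4}.
On input 0, block {q2,q3,q5} splits into {q3,q5} and {q2}.
Stable partition: {q3,q5} | {q0,q4} | {q2} — 3 equivalence classes.
State q0 belongs to the block {q0,q4}, which has 2 states.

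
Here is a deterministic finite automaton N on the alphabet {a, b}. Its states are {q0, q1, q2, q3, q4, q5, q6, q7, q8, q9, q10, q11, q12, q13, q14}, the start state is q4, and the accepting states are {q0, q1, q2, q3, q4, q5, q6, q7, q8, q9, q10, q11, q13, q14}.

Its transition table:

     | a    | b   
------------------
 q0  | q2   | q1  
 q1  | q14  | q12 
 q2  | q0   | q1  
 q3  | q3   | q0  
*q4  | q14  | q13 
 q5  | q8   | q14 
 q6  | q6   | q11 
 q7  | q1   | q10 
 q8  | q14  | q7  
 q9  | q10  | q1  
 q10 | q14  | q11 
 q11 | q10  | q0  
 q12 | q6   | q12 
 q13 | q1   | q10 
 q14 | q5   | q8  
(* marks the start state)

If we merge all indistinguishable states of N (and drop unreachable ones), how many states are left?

Reachable states from the start: {q0,q1,q2,q4,q5,q6,q7,q8,q10,q11,q12,q13,q14}. Unreachable: {q3,q9} — drop them.
Initial partition by acceptance: {q0,q1,q2,q4,q5,q6,q7,q8,q10,q11,q13,q14} | {q12}.
Split {q0,q1,q2,q4,q5,q6,q7,q8,q10,q11,q13,q14} by δ(·,b) → {q0,q2,q4,q5,q6,q7,q8,q10,q11,q13,q14} and {q1}.
On input a, block {q0,q2,q4,q5,q6,q7,q8,q10,q11,q13,q14} splits into {q0,q2,q4,q5,q6,q8,q10,q11,q14} and {q7,q13}.
On input b, block {q0,q2,q4,q5,q6,q8,q10,q11,q14} splits into {q5,q6,q10,q11,q14} and {q0,q2} and {q4,q8}.
On input a, block {q5,q6,q10,q11,q14} splits into {q6,q10,q11,q14} and {q5}.
On input a, block {q6,q10,q11,q14} splits into {q6,q10,q11} and {q14}.
On input a, block {q6,q10,q11} splits into {q6,q11} and {q10}.
Refine {q6,q11} on symbol a: members go to different blocks, giving {q6} and {q11}.
No further refinement is possible. Final partition (10 blocks): {q6} | {q12} | {q1} | {q7,q13} | {q0,q2} | {q4,q8} | {q5} | {q14} | {q10} | {q11}.

10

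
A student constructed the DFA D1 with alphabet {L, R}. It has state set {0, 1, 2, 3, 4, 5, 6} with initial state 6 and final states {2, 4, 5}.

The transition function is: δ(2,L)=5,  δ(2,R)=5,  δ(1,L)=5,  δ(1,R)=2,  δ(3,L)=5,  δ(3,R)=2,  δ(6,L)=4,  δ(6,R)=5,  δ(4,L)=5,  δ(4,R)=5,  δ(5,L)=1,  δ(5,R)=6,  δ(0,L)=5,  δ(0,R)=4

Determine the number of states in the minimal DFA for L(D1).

4

First remove the unreachable states {0,3}; 5 states remain.
Start with accepting vs non-accepting: {2,4,5} | {1,6}.
Split {2,4,5} by δ(·,L) → {2,4} and {5}.
Split {1,6} by δ(·,L) → {1} and {6}.
Stable partition: {2,4} | {1} | {5} | {6} — 4 equivalence classes.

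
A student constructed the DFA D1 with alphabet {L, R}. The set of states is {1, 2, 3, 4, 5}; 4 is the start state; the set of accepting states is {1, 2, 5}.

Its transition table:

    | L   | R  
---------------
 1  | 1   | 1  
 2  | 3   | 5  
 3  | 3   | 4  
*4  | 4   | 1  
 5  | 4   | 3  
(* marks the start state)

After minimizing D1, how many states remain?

First remove the unreachable states {2,3,5}; 2 states remain.
P0 = {1} | {4}.
The partition is now stable with 2 blocks: {1} | {4}.

2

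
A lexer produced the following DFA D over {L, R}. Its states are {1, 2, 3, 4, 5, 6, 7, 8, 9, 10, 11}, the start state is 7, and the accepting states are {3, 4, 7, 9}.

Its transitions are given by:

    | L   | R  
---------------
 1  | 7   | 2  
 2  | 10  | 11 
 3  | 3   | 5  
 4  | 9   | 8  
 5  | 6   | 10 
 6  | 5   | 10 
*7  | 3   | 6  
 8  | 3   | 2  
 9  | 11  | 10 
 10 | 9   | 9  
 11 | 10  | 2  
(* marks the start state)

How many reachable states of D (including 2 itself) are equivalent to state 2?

Reachable states from the start: {2,3,5,6,7,9,10,11}. Unreachable: {1,4,8} — drop them.
Start with accepting vs non-accepting: {3,7,9} | {2,5,6,10,11}.
On input L, block {3,7,9} splits into {3,7} and {9}.
Refine {2,5,6,10,11} on symbol L: members go to different blocks, giving {2,5,6,11} and {10}.
On input L, block {2,5,6,11} splits into {2,11} and {5,6}.
Stable partition: {3,7} | {2,11} | {9} | {10} | {5,6} — 5 equivalence classes.
The equivalence class containing 2 is {2,11}, of size 2.

2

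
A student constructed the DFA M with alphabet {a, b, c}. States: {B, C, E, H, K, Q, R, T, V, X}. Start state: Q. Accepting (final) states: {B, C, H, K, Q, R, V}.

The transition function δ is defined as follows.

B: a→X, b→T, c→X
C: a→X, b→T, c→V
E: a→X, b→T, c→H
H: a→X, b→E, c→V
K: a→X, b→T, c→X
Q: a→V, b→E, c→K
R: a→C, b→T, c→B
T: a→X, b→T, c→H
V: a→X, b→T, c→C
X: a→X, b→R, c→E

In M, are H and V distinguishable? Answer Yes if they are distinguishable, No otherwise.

All states are reachable from the start state.
Initial partition by acceptance: {B,C,H,K,Q,R,V} | {E,T,X}.
Refine {B,C,H,K,Q,R,V} on symbol a: members go to different blocks, giving {B,C,H,K,V} and {Q,R}.
On input c, block {B,C,H,K,V} splits into {C,H,V} and {B,K}.
Refine {E,T,X} on symbol b: members go to different blocks, giving {E,T} and {X}.
Stable partition: {C,H,V} | {E,T} | {Q,R} | {B,K} | {X} — 5 equivalence classes.
H and V lie in the same block of the stable partition, so they are equivalent — no string distinguishes them.

No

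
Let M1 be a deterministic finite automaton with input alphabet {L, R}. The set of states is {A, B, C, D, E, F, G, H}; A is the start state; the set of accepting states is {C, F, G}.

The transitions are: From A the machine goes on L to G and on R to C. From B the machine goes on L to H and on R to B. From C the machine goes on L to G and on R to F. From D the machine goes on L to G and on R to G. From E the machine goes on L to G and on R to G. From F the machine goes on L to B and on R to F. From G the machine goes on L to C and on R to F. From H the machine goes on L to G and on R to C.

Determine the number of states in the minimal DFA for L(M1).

4

First remove the unreachable states {D,E}; 6 states remain.
Initial partition by acceptance: {C,F,G} | {A,B,H}.
Split {C,F,G} by δ(·,L) → {C,G} and {F}.
On input L, block {A,B,H} splits into {A,H} and {B}.
Stable partition: {C,G} | {A,H} | {F} | {B} — 4 equivalence classes.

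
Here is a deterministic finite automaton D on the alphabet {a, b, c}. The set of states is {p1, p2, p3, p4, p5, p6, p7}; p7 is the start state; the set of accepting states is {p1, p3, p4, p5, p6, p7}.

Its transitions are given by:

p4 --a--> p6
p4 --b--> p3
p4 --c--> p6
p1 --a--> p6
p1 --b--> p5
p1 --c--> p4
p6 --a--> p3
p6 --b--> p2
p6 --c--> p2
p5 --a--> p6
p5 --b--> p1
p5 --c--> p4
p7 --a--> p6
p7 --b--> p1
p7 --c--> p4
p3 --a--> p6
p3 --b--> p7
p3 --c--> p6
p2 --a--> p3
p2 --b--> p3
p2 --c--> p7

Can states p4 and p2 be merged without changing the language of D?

No

Start with accepting vs non-accepting: {p1,p3,p4,p5,p6,p7} | {p2}.
On input b, block {p1,p3,p4,p5,p6,p7} splits into {p1,p3,p4,p5,p7} and {p6}.
On input c, block {p1,p3,p4,p5,p7} splits into {p1,p5,p7} and {p3,p4}.
On input b, block {p3,p4} splits into {p3} and {p4}.
The partition is now stable with 5 blocks: {p1,p5,p7} | {p2} | {p6} | {p3} | {p4}.
p4 and p2 end up in different blocks, so they are distinguishable. For instance, the string 'ε' is accepted from only p4.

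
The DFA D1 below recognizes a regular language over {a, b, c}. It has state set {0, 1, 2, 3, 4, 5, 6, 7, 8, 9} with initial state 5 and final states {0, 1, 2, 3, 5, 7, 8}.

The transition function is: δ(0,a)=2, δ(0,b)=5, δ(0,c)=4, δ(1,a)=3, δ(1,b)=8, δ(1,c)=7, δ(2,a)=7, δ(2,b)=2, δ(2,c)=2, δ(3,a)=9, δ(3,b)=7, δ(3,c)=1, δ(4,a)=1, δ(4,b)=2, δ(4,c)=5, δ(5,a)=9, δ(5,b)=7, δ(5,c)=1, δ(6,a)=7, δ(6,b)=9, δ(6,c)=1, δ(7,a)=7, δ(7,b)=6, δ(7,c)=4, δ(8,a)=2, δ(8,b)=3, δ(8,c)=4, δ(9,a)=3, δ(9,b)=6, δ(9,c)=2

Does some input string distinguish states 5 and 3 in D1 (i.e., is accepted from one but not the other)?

No

States {0} cannot be reached from the start state, so discard them.
Start with accepting vs non-accepting: {1,2,3,5,7,8} | {4,6,9}.
Refine {1,2,3,5,7,8} on symbol a: members go to different blocks, giving {1,2,7,8} and {3,5}.
Refine {1,2,7,8} on symbol a: members go to different blocks, giving {2,7,8} and {1}.
Split {2,7,8} by δ(·,b) → {2} and {7} and {8}.
Split {4,6,9} by δ(·,a) → {4} and {6} and {9}.
The partition is now stable with 8 blocks: {2} | {4} | {3,5} | {1} | {7} | {8} | {6} | {9}.
5 and 3 lie in the same block of the stable partition, so they are equivalent — no string distinguishes them.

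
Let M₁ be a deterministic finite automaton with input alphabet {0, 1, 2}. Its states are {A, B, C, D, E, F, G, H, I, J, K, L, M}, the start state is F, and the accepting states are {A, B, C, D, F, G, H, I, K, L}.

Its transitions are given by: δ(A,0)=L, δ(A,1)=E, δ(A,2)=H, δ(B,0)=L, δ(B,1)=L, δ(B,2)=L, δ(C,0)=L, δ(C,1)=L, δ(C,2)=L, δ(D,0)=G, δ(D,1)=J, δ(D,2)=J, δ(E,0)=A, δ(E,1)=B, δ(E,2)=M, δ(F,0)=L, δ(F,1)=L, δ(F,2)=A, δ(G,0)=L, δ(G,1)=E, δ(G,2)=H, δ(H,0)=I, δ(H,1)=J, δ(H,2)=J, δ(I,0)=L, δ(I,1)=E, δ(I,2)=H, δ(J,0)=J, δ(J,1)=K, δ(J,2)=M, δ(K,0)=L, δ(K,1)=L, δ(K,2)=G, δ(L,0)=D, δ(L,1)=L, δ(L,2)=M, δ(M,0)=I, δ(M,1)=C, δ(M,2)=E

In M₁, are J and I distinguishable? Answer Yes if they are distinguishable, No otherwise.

Yes

All states are reachable from the start state.
Start with accepting vs non-accepting: {A,B,C,D,F,G,H,I,K,L} | {E,J,M}.
On input 1, block {A,B,C,D,F,G,H,I,K,L} splits into {A,D,G,H,I} and {B,C,F,K,L}.
On input 0, block {A,D,G,H,I} splits into {A,G,I} and {D,H}.
Refine {E,J,M} on symbol 0: members go to different blocks, giving {E,M} and {J}.
Refine {B,C,F,K,L} on symbol 0: members go to different blocks, giving {B,C,F,K} and {L}.
Split {B,C,F,K} by δ(·,2) → {B,C} and {F,K}.
Stable partition: {A,G,I} | {E,M} | {B,C} | {D,H} | {J} | {L} | {F,K} — 7 equivalence classes.
J and I end up in different blocks, so they are distinguishable. For instance, the string 'ε' is accepted from only I.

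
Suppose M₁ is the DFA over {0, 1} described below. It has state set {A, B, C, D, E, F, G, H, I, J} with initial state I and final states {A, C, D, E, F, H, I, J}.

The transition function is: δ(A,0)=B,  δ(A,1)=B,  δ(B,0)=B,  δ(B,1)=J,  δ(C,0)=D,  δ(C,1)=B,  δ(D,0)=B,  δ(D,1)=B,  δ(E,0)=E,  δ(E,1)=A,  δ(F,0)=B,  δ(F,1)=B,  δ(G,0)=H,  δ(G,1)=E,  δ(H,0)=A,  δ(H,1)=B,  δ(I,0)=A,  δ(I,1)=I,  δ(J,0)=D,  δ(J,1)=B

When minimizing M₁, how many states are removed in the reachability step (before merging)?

5

Starting at I and following transitions, the reachable set is {A, B, D, I, J}. That leaves C, E, F, G, H unreachable — 5 in total.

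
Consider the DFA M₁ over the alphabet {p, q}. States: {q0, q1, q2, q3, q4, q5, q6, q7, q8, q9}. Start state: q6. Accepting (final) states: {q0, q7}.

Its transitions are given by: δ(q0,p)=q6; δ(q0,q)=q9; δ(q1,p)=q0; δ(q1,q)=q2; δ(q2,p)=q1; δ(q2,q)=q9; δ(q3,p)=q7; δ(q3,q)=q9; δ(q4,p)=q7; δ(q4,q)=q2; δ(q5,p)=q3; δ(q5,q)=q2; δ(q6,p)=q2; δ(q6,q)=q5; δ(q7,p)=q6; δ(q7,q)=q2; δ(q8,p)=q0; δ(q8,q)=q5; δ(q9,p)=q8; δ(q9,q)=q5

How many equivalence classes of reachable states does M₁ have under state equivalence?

Reachable states from the start: {q0,q1,q2,q3,q5,q6,q7,q8,q9}. Unreachable: {q4} — drop them.
P0 = {q0,q7} | {q1,q2,q3,q5,q6,q8,q9}.
Split {q1,q2,q3,q5,q6,q8,q9} by δ(·,p) → {q2,q5,q6,q9} and {q1,q3,q8}.
Split {q2,q5,q6,q9} by δ(·,p) → {q2,q5,q9} and {q6}.
Stable partition: {q0,q7} | {q2,q5,q9} | {q1,q3,q8} | {q6} — 4 equivalence classes.

4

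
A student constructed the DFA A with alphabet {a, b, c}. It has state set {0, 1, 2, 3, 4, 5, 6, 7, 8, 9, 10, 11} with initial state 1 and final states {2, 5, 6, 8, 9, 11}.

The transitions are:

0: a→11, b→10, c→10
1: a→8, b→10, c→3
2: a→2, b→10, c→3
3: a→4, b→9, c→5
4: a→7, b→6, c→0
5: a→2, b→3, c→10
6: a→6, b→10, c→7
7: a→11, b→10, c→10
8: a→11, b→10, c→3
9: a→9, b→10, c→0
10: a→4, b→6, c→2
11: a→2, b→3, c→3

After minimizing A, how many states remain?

5

All states are reachable from the start state.
Initial partition by acceptance: {2,5,6,8,9,11} | {0,1,3,4,7,10}.
Refine {0,1,3,4,7,10} on symbol a: members go to different blocks, giving {0,1,7} and {3,4,10}.
Refine {2,5,6,8,9,11} on symbol c: members go to different blocks, giving {2,5,8,11} and {6,9}.
On input a, block {3,4,10} splits into {3,10} and {4}.
No further refinement is possible. Final partition (5 blocks): {2,5,8,11} | {0,1,7} | {3,10} | {6,9} | {4}.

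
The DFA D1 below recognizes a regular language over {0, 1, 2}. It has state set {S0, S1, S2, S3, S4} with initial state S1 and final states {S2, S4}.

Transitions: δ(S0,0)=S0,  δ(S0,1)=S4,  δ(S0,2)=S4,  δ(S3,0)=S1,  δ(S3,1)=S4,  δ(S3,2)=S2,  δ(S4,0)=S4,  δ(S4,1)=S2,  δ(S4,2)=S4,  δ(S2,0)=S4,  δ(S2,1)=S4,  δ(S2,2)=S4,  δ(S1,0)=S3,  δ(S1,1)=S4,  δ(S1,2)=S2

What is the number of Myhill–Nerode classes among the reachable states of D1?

States {S0} cannot be reached from the start state, so discard them.
Start with accepting vs non-accepting: {S2,S4} | {S1,S3}.
No further refinement is possible. Final partition (2 blocks): {S2,S4} | {S1,S3}.

2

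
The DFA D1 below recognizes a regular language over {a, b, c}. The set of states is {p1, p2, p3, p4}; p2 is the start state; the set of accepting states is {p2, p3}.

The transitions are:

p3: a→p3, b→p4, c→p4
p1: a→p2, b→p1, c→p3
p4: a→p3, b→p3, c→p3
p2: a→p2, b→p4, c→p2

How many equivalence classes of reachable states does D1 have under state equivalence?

First remove the unreachable states {p1}; 3 states remain.
Initial partition by acceptance: {p2,p3} | {p4}.
On input c, block {p2,p3} splits into {p2} and {p3}.
The partition is now stable with 3 blocks: {p2} | {p4} | {p3}.

3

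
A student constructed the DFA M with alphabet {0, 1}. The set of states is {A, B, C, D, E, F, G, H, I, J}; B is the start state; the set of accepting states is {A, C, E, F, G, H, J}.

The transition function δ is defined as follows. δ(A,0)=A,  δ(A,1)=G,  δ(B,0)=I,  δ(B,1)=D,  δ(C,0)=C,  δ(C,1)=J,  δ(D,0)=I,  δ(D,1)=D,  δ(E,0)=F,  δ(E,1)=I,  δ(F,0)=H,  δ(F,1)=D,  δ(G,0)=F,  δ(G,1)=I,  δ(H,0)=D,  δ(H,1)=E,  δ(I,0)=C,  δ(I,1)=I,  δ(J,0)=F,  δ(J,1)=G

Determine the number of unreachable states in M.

1

BFS from B reaches {B, C, D, E, F, G, H, I, J}; the 1 state(s) A are never visited.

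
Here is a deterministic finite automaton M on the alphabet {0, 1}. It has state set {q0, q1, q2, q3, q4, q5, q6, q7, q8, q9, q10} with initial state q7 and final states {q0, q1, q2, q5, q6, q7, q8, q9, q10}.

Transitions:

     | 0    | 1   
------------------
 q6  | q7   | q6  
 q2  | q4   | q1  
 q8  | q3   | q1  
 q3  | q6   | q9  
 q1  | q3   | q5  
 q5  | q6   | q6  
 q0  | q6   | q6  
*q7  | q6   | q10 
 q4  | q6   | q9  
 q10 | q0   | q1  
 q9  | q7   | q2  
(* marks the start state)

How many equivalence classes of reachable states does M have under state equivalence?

First remove the unreachable states {q8}; 10 states remain.
P0 = {q0,q1,q2,q5,q6,q7,q9,q10} | {q3,q4}.
Refine {q0,q1,q2,q5,q6,q7,q9,q10} on symbol 0: members go to different blocks, giving {q0,q5,q6,q7,q9,q10} and {q1,q2}.
Split {q0,q5,q6,q7,q9,q10} by δ(·,1) → {q0,q5,q6,q7} and {q9,q10}.
Refine {q0,q5,q6,q7} on symbol 1: members go to different blocks, giving {q0,q5,q6} and {q7}.
Split {q0,q5,q6} by δ(·,0) → {q0,q5} and {q6}.
On input 1, block {q1,q2} splits into {q1} and {q2}.
Refine {q9,q10} on symbol 0: members go to different blocks, giving {q9} and {q10}.
The partition is now stable with 8 blocks: {q0,q5} | {q3,q4} | {q1} | {q9} | {q7} | {q6} | {q2} | {q10}.

8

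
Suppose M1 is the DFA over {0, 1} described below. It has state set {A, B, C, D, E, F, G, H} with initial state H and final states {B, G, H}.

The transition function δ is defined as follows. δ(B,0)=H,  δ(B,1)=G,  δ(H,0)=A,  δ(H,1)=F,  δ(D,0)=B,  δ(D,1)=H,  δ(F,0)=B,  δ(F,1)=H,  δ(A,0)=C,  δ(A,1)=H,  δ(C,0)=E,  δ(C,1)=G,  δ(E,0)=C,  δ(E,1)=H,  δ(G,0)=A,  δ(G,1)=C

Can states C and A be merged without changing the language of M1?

First remove the unreachable states {D}; 7 states remain.
Start with accepting vs non-accepting: {B,G,H} | {A,C,E,F}.
On input 0, block {B,G,H} splits into {G,H} and {B}.
Split {A,C,E,F} by δ(·,0) → {A,C,E} and {F}.
On input 1, block {G,H} splits into {G} and {H}.
Refine {A,C,E} on symbol 1: members go to different blocks, giving {A,E} and {C}.
Stable partition: {G} | {A,E} | {B} | {F} | {H} | {C} — 6 equivalence classes.
C and A end up in different blocks, so they are distinguishable. For instance, the string '110' is accepted from only A.

No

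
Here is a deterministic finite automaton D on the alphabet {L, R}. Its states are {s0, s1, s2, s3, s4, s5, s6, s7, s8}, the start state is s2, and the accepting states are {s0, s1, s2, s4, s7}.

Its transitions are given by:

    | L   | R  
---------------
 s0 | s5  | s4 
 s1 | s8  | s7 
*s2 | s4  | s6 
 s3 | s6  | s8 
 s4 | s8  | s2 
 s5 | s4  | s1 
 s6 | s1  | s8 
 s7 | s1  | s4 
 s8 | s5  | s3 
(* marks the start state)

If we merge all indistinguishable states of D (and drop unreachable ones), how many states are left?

8

First remove the unreachable states {s0}; 8 states remain.
P0 = {s1,s2,s4,s7} | {s3,s5,s6,s8}.
On input L, block {s1,s2,s4,s7} splits into {s1,s4} and {s2,s7}.
On input L, block {s3,s5,s6,s8} splits into {s3,s8} and {s5,s6}.
On input R, block {s2,s7} splits into {s2} and {s7}.
Refine {s1,s4} on symbol R: members go to different blocks, giving {s1} and {s4}.
On input L, block {s5,s6} splits into {s5} and {s6}.
On input L, block {s3,s8} splits into {s3} and {s8}.
No further refinement is possible. Final partition (8 blocks): {s1} | {s3} | {s2} | {s5} | {s7} | {s4} | {s6} | {s8}.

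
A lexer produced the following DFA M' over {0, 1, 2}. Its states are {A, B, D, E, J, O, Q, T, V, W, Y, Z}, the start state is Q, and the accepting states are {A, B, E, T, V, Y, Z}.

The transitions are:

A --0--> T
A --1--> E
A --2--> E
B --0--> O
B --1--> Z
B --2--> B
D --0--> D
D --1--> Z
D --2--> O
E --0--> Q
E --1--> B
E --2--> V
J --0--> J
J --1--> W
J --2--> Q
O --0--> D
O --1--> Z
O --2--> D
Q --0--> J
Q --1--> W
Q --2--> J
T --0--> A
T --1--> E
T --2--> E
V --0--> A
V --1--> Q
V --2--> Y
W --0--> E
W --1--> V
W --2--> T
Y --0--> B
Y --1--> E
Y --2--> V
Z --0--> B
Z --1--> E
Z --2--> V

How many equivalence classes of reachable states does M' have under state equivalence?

8

Start with accepting vs non-accepting: {A,B,E,T,V,Y,Z} | {D,J,O,Q,W}.
Split {A,B,E,T,V,Y,Z} by δ(·,0) → {A,T,V,Y,Z} and {B,E}.
Refine {A,T,V,Y,Z} on symbol 0: members go to different blocks, giving {A,T,V} and {Y,Z}.
Refine {A,T,V} on symbol 1: members go to different blocks, giving {A,T} and {V}.
Split {D,J,O,Q,W} by δ(·,0) → {D,J,O,Q} and {W}.
Refine {D,J,O,Q} on symbol 1: members go to different blocks, giving {D,O} and {J,Q}.
Split {B,E} by δ(·,0) → {E} and {B}.
Stable partition: {A,T} | {D,O} | {E} | {Y,Z} | {V} | {W} | {J,Q} | {B} — 8 equivalence classes.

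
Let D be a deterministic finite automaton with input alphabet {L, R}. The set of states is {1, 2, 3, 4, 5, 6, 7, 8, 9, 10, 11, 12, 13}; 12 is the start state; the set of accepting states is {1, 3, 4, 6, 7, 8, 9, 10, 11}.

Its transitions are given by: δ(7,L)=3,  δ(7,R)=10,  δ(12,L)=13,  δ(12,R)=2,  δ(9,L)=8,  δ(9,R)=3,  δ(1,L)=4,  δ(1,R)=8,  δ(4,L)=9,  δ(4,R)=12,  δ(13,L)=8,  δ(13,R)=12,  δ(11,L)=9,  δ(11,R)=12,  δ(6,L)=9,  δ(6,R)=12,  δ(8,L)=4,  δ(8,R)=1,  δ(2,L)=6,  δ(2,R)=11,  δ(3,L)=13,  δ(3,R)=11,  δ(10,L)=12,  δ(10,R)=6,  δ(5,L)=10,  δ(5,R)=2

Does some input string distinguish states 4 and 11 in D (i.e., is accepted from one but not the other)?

Reachable states from the start: {1,2,3,4,6,8,9,11,12,13}. Unreachable: {5,7,10} — drop them.
Start with accepting vs non-accepting: {1,3,4,6,8,9,11} | {2,12,13}.
On input L, block {1,3,4,6,8,9,11} splits into {1,4,6,8,9,11} and {3}.
Split {1,4,6,8,9,11} by δ(·,R) → {4,6,11} and {1,8} and {9}.
Split {2,12,13} by δ(·,L) → {2} and {12} and {13}.
No further refinement is possible. Final partition (7 blocks): {4,6,11} | {2} | {3} | {1,8} | {9} | {12} | {13}.
4 and 11 lie in the same block of the stable partition, so they are equivalent — no string distinguishes them.

No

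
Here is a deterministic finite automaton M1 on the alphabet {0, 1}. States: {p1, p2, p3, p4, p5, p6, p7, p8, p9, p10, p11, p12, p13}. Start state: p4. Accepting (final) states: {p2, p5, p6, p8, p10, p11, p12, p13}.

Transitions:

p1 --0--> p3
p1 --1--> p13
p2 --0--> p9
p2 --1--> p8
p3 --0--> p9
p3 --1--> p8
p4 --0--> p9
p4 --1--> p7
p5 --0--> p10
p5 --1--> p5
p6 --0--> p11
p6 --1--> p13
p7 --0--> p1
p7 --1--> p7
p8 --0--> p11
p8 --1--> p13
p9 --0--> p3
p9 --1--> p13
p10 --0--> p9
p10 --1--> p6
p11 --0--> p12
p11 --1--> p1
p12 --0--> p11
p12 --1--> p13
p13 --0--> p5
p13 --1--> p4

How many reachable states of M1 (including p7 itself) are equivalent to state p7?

Reachable states from the start: {p1,p3,p4,p5,p6,p7,p8,p9,p10,p11,p12,p13}. Unreachable: {p2} — drop them.
Start with accepting vs non-accepting: {p5,p6,p8,p10,p11,p12,p13} | {p1,p3,p4,p7,p9}.
Refine {p5,p6,p8,p10,p11,p12,p13} on symbol 0: members go to different blocks, giving {p5,p6,p8,p11,p12,p13} and {p10}.
Split {p5,p6,p8,p11,p12,p13} by δ(·,0) → {p6,p8,p11,p12,p13} and {p5}.
Split {p6,p8,p11,p12,p13} by δ(·,0) → {p6,p8,p11,p12} and {p13}.
Split {p6,p8,p11,p12} by δ(·,1) → {p6,p8,p12} and {p11}.
Split {p1,p3,p4,p7,p9} by δ(·,1) → {p1,p9} and {p4,p7} and {p3}.
Stable partition: {p6,p8,p12} | {p1,p9} | {p10} | {p5} | {p13} | {p11} | {p4,p7} | {p3} — 8 equivalence classes.
The equivalence class containing p7 is {p4,p7}, of size 2.

2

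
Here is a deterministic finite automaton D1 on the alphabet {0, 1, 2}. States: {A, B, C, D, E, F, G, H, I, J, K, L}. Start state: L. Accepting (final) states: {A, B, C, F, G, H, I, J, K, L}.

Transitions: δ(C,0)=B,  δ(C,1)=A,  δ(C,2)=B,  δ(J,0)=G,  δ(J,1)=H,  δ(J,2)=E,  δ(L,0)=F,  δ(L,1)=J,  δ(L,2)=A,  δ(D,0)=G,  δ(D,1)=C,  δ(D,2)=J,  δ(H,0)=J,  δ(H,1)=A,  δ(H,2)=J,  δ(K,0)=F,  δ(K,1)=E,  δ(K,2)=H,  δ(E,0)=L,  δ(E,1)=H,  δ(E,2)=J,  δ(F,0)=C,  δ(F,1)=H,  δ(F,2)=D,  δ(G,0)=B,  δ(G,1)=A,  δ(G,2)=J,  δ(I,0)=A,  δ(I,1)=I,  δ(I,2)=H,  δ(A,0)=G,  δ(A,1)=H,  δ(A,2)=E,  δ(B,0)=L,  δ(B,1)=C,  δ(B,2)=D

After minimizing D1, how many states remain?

3

States {I,K} cannot be reached from the start state, so discard them.
P0 = {A,B,C,F,G,H,J,L} | {D,E}.
Refine {A,B,C,F,G,H,J,L} on symbol 2: members go to different blocks, giving {A,B,F,J} and {C,G,H,L}.
The partition is now stable with 3 blocks: {A,B,F,J} | {D,E} | {C,G,H,L}.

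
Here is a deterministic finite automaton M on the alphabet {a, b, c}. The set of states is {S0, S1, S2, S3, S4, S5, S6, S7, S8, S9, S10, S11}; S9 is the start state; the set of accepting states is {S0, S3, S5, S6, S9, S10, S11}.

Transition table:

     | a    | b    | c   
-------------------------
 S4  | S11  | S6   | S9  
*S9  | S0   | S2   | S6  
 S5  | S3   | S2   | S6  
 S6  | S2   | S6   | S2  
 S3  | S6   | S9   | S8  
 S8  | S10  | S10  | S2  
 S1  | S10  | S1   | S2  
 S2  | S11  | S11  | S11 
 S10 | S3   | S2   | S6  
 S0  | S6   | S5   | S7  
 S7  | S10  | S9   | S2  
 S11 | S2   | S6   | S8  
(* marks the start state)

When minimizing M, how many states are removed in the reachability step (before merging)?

Starting at S9 and following transitions, the reachable set is {S0, S2, S3, S5, S6, S7, S8, S9, S10, S11}. That leaves S1, S4 unreachable — 2 in total.

2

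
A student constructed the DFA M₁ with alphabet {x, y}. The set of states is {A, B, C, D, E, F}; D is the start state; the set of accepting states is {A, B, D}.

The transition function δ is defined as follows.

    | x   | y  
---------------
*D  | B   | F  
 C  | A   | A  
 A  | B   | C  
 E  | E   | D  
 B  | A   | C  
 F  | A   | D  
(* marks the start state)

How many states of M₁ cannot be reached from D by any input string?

No path from D leads to E; the other 5 states are all reachable.

1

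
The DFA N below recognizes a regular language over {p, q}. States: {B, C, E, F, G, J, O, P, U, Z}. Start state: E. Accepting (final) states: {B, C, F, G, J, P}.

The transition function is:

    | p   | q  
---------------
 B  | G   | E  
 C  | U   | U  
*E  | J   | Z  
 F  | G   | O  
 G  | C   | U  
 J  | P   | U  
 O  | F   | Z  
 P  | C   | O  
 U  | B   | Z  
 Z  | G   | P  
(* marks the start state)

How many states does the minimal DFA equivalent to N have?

P0 = {B,C,F,G,J,P} | {E,O,U,Z}.
Split {B,C,F,G,J,P} by δ(·,p) → {B,F,G,J,P} and {C}.
On input p, block {B,F,G,J,P} splits into {B,F,J} and {G,P}.
Split {E,O,U,Z} by δ(·,p) → {E,O,U} and {Z}.
Stable partition: {B,F,J} | {E,O,U} | {C} | {G,P} | {Z} — 5 equivalence classes.

5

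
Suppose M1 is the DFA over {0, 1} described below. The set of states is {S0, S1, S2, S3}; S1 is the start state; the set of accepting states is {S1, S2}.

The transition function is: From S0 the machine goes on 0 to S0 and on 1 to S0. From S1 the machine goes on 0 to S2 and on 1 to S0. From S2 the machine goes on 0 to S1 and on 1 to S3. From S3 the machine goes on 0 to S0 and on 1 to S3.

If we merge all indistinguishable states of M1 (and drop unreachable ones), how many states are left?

All states are reachable from the start state.
P0 = {S1,S2} | {S0,S3}.
Stable partition: {S1,S2} | {S0,S3} — 2 equivalence classes.

2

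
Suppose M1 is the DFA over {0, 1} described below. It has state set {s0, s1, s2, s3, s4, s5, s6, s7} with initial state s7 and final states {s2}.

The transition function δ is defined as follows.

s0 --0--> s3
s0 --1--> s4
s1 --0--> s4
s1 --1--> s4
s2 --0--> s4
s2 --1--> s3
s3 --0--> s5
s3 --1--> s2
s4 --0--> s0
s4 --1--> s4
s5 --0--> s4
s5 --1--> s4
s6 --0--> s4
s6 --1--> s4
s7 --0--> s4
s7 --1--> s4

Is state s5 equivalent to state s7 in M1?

Yes

First remove the unreachable states {s1,s6}; 6 states remain.
P0 = {s2} | {s0,s3,s4,s5,s7}.
On input 1, block {s0,s3,s4,s5,s7} splits into {s0,s4,s5,s7} and {s3}.
Refine {s0,s4,s5,s7} on symbol 0: members go to different blocks, giving {s4,s5,s7} and {s0}.
On input 0, block {s4,s5,s7} splits into {s5,s7} and {s4}.
Stable partition: {s2} | {s5,s7} | {s3} | {s0} | {s4} — 5 equivalence classes.
s5 and s7 lie in the same block of the stable partition, so they are equivalent — no string distinguishes them.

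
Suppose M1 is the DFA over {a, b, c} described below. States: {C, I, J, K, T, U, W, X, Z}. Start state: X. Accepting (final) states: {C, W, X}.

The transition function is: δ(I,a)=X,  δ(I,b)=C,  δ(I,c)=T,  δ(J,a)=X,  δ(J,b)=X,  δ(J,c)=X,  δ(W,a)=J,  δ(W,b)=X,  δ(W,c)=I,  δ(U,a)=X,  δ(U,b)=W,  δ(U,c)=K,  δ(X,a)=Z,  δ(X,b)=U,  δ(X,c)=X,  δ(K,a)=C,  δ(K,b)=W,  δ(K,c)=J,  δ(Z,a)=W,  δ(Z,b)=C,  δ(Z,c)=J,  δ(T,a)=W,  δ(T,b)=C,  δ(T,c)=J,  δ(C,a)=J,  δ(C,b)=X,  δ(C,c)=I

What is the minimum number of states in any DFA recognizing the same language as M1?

All states are reachable from the start state.
Initial partition by acceptance: {C,W,X} | {I,J,K,T,U,Z}.
Split {C,W,X} by δ(·,b) → {C,W} and {X}.
Split {I,J,K,T,U,Z} by δ(·,a) → {K,T,Z} and {I,J,U}.
Refine {I,J,U} on symbol b: members go to different blocks, giving {I,U} and {J}.
No further refinement is possible. Final partition (5 blocks): {C,W} | {K,T,Z} | {X} | {I,U} | {J}.

5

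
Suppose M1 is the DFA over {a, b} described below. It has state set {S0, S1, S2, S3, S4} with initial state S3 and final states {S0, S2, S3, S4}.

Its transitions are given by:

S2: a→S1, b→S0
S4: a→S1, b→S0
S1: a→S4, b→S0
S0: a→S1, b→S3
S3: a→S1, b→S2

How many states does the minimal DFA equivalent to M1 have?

Every state is reachable, so we keep all 5.
Initial partition by acceptance: {S0,S2,S3,S4} | {S1}.
Stable partition: {S0,S2,S3,S4} | {S1} — 2 equivalence classes.

2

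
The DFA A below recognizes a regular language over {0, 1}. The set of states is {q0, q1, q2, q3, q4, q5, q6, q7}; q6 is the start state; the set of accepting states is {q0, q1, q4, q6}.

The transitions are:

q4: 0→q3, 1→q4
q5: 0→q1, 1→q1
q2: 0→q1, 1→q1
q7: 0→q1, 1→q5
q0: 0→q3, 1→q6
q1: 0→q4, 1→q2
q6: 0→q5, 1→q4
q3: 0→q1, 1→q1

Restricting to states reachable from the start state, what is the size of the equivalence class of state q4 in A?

States {q0,q7} cannot be reached from the start state, so discard them.
Start with accepting vs non-accepting: {q1,q4,q6} | {q2,q3,q5}.
Refine {q1,q4,q6} on symbol 0: members go to different blocks, giving {q4,q6} and {q1}.
The partition is now stable with 3 blocks: {q4,q6} | {q2,q3,q5} | {q1}.
State q4 belongs to the block {q4,q6}, which has 2 states.

2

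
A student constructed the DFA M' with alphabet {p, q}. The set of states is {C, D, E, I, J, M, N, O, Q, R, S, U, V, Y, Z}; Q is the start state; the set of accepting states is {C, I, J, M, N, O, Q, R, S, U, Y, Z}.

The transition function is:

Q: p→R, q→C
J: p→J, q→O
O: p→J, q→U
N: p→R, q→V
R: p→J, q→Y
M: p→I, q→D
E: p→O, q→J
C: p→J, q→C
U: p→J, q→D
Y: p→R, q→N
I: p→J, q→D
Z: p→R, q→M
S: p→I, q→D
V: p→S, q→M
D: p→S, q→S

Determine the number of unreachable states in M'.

BFS from Q reaches {C, D, I, J, M, N, O, Q, R, S, U, V, Y}; the 2 state(s) E, Z are never visited.

2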